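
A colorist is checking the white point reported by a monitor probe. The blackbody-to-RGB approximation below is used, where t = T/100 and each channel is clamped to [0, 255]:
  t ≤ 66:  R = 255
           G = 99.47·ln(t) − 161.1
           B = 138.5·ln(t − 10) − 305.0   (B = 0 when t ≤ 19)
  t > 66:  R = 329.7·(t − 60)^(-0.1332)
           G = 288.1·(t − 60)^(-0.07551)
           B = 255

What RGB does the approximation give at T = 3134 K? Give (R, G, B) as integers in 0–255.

t = 3134/100 = 31.34; the t ≤ 66 branch applies.
R = 255 by definition for t ≤ 66.
G = 99.47·ln 31.34 − 161.1 = 99.47·3.4449 − 161.1 = 181.564.
B = 138.5·ln(31.34 − 10) − 305.0 = 138.5·ln 21.34 − 305.0 = 138.5·3.0606 − 305.0 = 118.891.
Rounded: (255, 182, 119).

(255, 182, 119)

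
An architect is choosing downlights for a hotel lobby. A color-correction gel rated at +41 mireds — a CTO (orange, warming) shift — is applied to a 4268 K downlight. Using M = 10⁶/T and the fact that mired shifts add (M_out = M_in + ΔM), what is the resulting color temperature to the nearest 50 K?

3650 K

M_in = 10⁶/4268 = 234.30 mireds.
M_out = 234.30 + (+41) = 275.30 mireds.
T_out = 10⁶/275.30 = 3632.4 K → 3650 K.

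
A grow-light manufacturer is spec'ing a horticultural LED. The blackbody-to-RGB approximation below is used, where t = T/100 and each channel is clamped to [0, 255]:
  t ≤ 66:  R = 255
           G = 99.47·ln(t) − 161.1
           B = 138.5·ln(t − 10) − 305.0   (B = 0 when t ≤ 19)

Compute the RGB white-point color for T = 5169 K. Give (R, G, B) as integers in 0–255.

(255, 231, 212)

t = 5169/100 = 51.69; the t ≤ 66 branch applies.
R = 255 by definition for t ≤ 66.
G = 99.47·ln 51.69 − 161.1 = 99.47·3.9453 − 161.1 = 231.335.
B = 138.5·ln(51.69 − 10) − 305.0 = 138.5·ln 41.69 − 305.0 = 138.5·3.7303 − 305.0 = 211.641.
Rounded: (255, 231, 212).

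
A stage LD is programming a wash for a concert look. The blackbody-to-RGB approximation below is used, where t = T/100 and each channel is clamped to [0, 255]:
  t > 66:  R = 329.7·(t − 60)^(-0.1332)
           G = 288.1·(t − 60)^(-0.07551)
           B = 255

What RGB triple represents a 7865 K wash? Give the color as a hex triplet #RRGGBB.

t = 7865/100 = 78.65; the t > 66 branch applies.
R = 329.7·(78.65 − 60)^(-0.1332) = 329.7·18.65^(-0.1332) = 329.7·0.67724 = 223.288.
G = 288.1·(78.65 − 60)^(-0.07551) = 288.1·18.65^(-0.07551) = 288.1·0.80177 = 230.991.
B = 255 by definition for t > 66.
Rounded: (223, 231, 255).
In hex: #DFE7FF.

#DFE7FF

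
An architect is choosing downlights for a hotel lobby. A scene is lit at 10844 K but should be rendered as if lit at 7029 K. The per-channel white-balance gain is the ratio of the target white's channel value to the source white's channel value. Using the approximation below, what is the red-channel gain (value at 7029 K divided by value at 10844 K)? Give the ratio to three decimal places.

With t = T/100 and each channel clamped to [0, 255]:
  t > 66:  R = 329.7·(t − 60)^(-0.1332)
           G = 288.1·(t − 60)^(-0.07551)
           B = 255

1.229

At 10844 K (t = 108.44):
  R = 329.7·(108.44 − 60)^(-0.1332) = 329.7·48.44^(-0.1332) = 329.7·0.59639 = 196.630.
At 7029 K (t = 70.29):
  R = 329.7·(70.29 − 60)^(-0.1332) = 329.7·10.29^(-0.1332) = 329.7·0.73307 = 241.694.
Gain = 241.694 / 196.630 = 1.2292 → 1.229.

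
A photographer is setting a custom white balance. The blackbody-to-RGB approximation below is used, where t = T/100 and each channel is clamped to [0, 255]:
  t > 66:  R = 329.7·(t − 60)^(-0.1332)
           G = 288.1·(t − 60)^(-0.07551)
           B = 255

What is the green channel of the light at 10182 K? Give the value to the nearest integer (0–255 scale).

t = 10182/100 = 101.82; the t > 66 branch applies.
G = 288.1·(101.82 − 60)^(-0.07551) = 288.1·41.82^(-0.07551) = 288.1·0.75434 = 217.326.
Rounded: 217.

217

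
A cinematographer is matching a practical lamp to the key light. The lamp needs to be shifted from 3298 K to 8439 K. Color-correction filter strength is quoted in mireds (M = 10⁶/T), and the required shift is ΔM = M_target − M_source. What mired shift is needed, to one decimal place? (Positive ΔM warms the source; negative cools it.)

-184.7 mireds

M_source = 10⁶/3298 = 303.214; M_target = 10⁶/8439 = 118.497.
ΔM = 118.497 − 303.214 = -184.717 → -184.7 mireds, a cooling shift.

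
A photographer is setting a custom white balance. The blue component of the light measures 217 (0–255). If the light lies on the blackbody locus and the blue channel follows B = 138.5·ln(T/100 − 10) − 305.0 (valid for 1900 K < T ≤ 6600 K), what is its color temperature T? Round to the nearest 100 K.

5300 K

ln(t − 10) = (217 + 305.0) / 138.5 = 3.7690.
t − 10 = e^3.7690 = 43.335, so t = 53.335.
T = 100·t = 5333 K → 5300 K to the nearest 100 K.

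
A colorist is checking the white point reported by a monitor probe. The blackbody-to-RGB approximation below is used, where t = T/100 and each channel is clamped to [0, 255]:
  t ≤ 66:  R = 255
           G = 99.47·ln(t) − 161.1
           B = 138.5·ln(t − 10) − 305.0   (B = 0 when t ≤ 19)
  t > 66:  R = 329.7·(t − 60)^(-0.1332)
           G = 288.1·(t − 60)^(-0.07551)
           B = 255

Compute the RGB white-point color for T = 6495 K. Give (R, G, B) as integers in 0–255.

(255, 254, 250)

t = 6495/100 = 64.95; the t ≤ 66 branch applies.
R = 255 by definition for t ≤ 66.
G = 99.47·ln 64.95 − 161.1 = 99.47·4.1736 − 161.1 = 254.050.
B = 138.5·ln(64.95 − 10) − 305.0 = 138.5·ln 54.95 − 305.0 = 138.5·4.0064 − 305.0 = 249.890.
Rounded: (255, 254, 250).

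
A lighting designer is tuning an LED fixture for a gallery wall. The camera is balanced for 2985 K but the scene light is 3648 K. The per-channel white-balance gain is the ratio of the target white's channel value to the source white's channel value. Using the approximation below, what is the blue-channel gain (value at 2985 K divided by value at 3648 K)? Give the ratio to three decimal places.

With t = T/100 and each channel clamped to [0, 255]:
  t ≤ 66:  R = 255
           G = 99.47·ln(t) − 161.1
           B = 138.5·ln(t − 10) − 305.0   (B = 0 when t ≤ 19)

At 3648 K (t = 36.48):
  B = 138.5·ln(36.48 − 10) − 305.0 = 138.5·ln 26.48 − 305.0 = 138.5·3.2764 − 305.0 = 148.780.
At 2985 K (t = 29.85):
  B = 138.5·ln(29.85 − 10) − 305.0 = 138.5·ln 19.85 − 305.0 = 138.5·2.9882 − 305.0 = 108.866.
Gain = 108.866 / 148.780 = 0.7317 → 0.732.

0.732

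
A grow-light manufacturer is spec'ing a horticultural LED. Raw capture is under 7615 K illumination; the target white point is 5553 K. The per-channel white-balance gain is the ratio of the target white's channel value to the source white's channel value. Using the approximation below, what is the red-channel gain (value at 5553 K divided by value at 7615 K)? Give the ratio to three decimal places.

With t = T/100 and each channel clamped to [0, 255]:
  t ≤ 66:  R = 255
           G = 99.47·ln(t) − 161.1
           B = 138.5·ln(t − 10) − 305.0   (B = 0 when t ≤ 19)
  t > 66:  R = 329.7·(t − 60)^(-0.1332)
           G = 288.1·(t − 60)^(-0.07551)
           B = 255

At 7615 K (t = 76.15):
  R = 329.7·(76.15 − 60)^(-0.1332) = 329.7·16.15^(-0.1332) = 329.7·0.69035 = 227.609.
At 5553 K (t = 55.53):
  R = 255 by definition for t ≤ 66.
Gain = 255.000 / 227.609 = 1.1203 → 1.120.

1.120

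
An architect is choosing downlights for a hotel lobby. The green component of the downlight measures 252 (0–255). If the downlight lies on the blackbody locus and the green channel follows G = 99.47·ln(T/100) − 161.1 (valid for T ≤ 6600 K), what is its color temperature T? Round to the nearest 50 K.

6350 K

ln t = (252 + 161.1) / 99.47 = 4.1530.
t = e^4.1530 = 63.625.
T = 100·t = 6363 K → 6350 K to the nearest 50 K.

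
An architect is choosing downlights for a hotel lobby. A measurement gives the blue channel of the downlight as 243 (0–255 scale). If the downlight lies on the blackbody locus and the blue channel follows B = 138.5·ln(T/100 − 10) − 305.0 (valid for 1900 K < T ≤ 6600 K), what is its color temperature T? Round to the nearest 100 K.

ln(t − 10) = (243 + 305.0) / 138.5 = 3.9567.
t − 10 = e^3.9567 = 52.283, so t = 62.283.
T = 100·t = 6228 K → 6200 K to the nearest 100 K.

6200 K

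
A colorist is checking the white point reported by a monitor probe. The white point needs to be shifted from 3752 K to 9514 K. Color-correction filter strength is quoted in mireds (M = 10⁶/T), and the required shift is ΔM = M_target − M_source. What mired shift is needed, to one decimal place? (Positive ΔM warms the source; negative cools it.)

M_source = 10⁶/3752 = 266.525; M_target = 10⁶/9514 = 105.108.
ΔM = 105.108 − 266.525 = -161.416 → -161.4 mireds, a cooling shift.

-161.4 mireds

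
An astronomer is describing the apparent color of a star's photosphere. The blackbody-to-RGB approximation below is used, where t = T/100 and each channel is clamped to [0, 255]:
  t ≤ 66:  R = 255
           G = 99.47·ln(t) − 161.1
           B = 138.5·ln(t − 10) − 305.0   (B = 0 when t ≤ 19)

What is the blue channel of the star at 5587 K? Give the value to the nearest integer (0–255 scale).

t = 5587/100 = 55.87; the t ≤ 66 branch applies.
B = 138.5·ln(55.87 − 10) − 305.0 = 138.5·ln 45.87 − 305.0 = 138.5·3.8258 − 305.0 = 224.875.
Rounded: 225.

225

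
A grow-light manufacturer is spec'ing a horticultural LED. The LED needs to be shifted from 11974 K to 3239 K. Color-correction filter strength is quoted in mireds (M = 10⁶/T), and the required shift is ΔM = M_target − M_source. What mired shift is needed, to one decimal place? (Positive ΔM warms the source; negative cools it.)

M_source = 10⁶/11974 = 83.514; M_target = 10⁶/3239 = 308.737.
ΔM = 308.737 − 83.514 = 225.223 → +225.2 mireds, a warming shift.

+225.2 mireds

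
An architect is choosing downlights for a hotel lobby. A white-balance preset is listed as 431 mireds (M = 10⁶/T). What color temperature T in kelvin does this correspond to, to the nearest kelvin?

2320 K

T = 10⁶ / 431 = 2320.19 K → 2320 K.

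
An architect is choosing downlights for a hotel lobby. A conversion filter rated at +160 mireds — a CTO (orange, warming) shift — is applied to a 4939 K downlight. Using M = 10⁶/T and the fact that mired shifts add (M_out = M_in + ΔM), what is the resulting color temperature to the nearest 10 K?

2760 K

M_in = 10⁶/4939 = 202.47 mireds.
M_out = 202.47 + (+160) = 362.47 mireds.
T_out = 10⁶/362.47 = 2758.8 K → 2760 K.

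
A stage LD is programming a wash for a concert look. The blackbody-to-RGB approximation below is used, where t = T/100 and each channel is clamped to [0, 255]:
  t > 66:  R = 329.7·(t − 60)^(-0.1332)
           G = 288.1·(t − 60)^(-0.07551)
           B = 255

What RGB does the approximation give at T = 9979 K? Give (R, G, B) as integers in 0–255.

t = 9979/100 = 99.79; the t > 66 branch applies.
R = 329.7·(99.79 − 60)^(-0.1332) = 329.7·39.79^(-0.1332) = 329.7·0.61222 = 201.850.
G = 288.1·(99.79 − 60)^(-0.07551) = 288.1·39.79^(-0.07551) = 288.1·0.75718 = 218.145.
B = 255 by definition for t > 66.
Rounded: (202, 218, 255).

(202, 218, 255)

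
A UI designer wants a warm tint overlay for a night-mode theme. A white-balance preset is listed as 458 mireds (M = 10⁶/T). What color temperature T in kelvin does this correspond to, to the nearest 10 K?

T = 10⁶ / 458 = 2183.41 K → 2180 K.

2180 K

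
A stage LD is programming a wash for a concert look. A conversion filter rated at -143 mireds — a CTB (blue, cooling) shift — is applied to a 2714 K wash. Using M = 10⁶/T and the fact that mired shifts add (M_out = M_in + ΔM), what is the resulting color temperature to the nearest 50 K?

M_in = 10⁶/2714 = 368.46 mireds.
M_out = 368.46 + (-143) = 225.46 mireds.
T_out = 10⁶/225.46 = 4435.4 K → 4450 K.

4450 K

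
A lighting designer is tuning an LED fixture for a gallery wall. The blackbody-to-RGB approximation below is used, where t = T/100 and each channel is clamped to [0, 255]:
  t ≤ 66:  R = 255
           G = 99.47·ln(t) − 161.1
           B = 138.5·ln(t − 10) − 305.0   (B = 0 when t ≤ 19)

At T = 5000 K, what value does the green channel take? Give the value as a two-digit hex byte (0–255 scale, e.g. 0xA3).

0xE4

t = 5000/100 = 50; the t ≤ 66 branch applies.
G = 99.47·ln 50 − 161.1 = 99.47·3.9120 − 161.1 = 228.029.
Rounded: 228; in hex, 0xE4.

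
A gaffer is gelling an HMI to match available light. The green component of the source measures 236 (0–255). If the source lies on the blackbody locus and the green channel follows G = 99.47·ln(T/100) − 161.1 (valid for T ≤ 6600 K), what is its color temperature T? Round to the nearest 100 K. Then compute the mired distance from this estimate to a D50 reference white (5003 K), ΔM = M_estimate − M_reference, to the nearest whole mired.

-15 mireds

ln t = (236 + 161.1) / 99.47 = 3.9922.
t = e^3.9922 = 54.172.
T = 100·t = 5417 K → 5400 K to the nearest 100 K.
M_estimate = 10⁶/5400 = 185.19; M_reference = 10⁶/5003 = 199.88.
ΔM = 185.19 − 199.88 = -14.69 → -15 mireds.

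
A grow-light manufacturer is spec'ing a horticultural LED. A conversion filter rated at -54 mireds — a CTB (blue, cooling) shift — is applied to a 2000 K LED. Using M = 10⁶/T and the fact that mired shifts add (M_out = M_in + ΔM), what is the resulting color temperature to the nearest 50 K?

2250 K

M_in = 10⁶/2000 = 500.00 mireds.
M_out = 500.00 + (-54) = 446.00 mireds.
T_out = 10⁶/446.00 = 2242.2 K → 2250 K.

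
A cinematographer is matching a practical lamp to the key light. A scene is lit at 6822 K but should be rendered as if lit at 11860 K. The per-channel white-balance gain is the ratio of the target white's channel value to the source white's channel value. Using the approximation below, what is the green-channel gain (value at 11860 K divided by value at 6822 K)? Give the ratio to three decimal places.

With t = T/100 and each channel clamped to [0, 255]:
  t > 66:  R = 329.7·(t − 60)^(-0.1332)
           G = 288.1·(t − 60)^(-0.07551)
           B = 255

At 6822 K (t = 68.22):
  G = 288.1·(68.22 − 60)^(-0.07551) = 288.1·8.22^(-0.07551) = 288.1·0.85294 = 245.732.
At 11860 K (t = 118.6):
  G = 288.1·(118.6 − 60)^(-0.07551) = 288.1·58.6^(-0.07551) = 288.1·0.73537 = 211.860.
Gain = 211.860 / 245.732 = 0.8622 → 0.862.

0.862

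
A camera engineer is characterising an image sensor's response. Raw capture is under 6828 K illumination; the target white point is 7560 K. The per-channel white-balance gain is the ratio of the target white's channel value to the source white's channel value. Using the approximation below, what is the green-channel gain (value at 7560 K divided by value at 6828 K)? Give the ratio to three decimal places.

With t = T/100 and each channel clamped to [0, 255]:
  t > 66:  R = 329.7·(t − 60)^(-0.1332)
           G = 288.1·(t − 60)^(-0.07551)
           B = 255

At 6828 K (t = 68.28):
  G = 288.1·(68.28 − 60)^(-0.07551) = 288.1·8.28^(-0.07551) = 288.1·0.85247 = 245.597.
At 7560 K (t = 75.6):
  G = 288.1·(75.6 − 60)^(-0.07551) = 288.1·15.6^(-0.07551) = 288.1·0.81266 = 234.126.
Gain = 234.126 / 245.597 = 0.9533 → 0.953.

0.953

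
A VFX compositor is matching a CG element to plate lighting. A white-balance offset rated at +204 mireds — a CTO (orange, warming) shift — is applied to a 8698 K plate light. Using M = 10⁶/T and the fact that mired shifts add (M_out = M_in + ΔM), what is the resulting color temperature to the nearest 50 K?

M_in = 10⁶/8698 = 114.97 mireds.
M_out = 114.97 + (+204) = 318.97 mireds.
T_out = 10⁶/318.97 = 3135.1 K → 3150 K.

3150 K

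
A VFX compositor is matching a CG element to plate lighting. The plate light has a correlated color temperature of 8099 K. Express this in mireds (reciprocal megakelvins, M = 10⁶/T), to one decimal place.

123.5 mireds

M = 10⁶ / 8099 = 123.472 → 123.5 mireds.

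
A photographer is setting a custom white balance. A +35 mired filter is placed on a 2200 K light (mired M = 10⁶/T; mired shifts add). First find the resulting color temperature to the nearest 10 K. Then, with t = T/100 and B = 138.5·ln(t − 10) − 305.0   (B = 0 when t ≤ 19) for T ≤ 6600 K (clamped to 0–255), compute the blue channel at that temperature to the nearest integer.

M_in = 10⁶/2200 = 454.55; M_out = 454.55 + (+35) = 489.55.
T_out = 10⁶/489.55 = 2042.7 K → 2040 K; t = 20.4.
B = 138.5·ln(20.4 − 10) − 305.0 = 138.5·ln 10.4 − 305.0 = 138.5·2.3418 − 305.0 = 19.340.
Rounded: 19.

19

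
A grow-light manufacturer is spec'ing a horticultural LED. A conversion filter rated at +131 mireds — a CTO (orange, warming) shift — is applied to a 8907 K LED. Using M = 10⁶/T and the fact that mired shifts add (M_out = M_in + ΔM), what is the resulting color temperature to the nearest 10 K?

4110 K

M_in = 10⁶/8907 = 112.27 mireds.
M_out = 112.27 + (+131) = 243.27 mireds.
T_out = 10⁶/243.27 = 4110.6 K → 4110 K.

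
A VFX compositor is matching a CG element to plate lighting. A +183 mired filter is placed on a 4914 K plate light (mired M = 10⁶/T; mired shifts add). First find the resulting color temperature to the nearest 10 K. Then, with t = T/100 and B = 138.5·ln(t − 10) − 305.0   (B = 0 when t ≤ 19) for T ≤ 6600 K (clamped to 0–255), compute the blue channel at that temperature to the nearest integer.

M_in = 10⁶/4914 = 203.50; M_out = 203.50 + (+183) = 386.50.
T_out = 10⁶/386.50 = 2587.3 K → 2590 K; t = 25.9.
B = 138.5·ln(25.9 − 10) − 305.0 = 138.5·ln 15.9 − 305.0 = 138.5·2.7663 − 305.0 = 78.135.
Rounded: 78.

78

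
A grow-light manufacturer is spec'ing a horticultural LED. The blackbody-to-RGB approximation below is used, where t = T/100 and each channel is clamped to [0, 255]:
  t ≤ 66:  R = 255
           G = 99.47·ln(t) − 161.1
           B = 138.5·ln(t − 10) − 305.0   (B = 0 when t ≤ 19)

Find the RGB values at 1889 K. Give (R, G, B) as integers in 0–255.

(255, 131, 0)

t = 1889/100 = 18.89; the t ≤ 66 branch applies.
R = 255 by definition for t ≤ 66.
G = 99.47·ln 18.89 − 161.1 = 99.47·2.9386 − 161.1 = 131.206.
t = 18.89 ≤ 19, so B = 0.
Rounded: (255, 131, 0).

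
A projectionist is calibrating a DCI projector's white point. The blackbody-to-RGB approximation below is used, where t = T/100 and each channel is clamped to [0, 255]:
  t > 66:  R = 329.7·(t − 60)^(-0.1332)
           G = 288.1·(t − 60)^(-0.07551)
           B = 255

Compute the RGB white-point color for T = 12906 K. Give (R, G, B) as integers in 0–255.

(188, 209, 255)

t = 12906/100 = 129.06; the t > 66 branch applies.
R = 329.7·(129.06 − 60)^(-0.1332) = 329.7·69.06^(-0.1332) = 329.7·0.56887 = 187.557.
G = 288.1·(129.06 − 60)^(-0.07551) = 288.1·69.06^(-0.07551) = 288.1·0.72631 = 209.249.
B = 255 by definition for t > 66.
Rounded: (188, 209, 255).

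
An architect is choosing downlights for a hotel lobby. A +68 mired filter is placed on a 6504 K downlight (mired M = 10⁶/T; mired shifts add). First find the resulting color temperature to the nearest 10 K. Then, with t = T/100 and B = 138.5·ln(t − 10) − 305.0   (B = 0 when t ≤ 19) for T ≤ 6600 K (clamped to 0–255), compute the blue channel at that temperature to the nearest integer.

M_in = 10⁶/6504 = 153.75; M_out = 153.75 + (+68) = 221.75.
T_out = 10⁶/221.75 = 4509.6 K → 4510 K; t = 45.1.
B = 138.5·ln(45.1 − 10) − 305.0 = 138.5·ln 35.1 − 305.0 = 138.5·3.5582 − 305.0 = 187.811.
Rounded: 188.

188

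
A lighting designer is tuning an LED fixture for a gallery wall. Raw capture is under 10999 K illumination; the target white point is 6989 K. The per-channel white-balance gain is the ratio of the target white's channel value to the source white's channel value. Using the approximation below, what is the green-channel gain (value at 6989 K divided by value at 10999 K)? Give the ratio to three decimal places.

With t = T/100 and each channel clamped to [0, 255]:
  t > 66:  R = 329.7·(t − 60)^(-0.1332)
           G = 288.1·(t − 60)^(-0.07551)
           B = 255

At 10999 K (t = 109.99):
  G = 288.1·(109.99 − 60)^(-0.07551) = 288.1·49.99^(-0.07551) = 288.1·0.74425 = 214.418.
At 6989 K (t = 69.89):
  G = 288.1·(69.89 − 60)^(-0.07551) = 288.1·9.89^(-0.07551) = 288.1·0.84111 = 242.324.
Gain = 242.324 / 214.418 = 1.1301 → 1.130.

1.130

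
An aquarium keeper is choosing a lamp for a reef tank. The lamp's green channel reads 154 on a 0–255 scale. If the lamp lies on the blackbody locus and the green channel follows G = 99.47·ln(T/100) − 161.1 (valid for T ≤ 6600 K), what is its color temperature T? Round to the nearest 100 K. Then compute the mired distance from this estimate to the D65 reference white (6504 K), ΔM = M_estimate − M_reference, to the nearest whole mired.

ln t = (154 + 161.1) / 99.47 = 3.1678.
t = e^3.1678 = 23.755.
T = 100·t = 2375 K → 2400 K to the nearest 100 K.
M_estimate = 10⁶/2400 = 416.67; M_reference = 10⁶/6504 = 153.75.
ΔM = 416.67 − 153.75 = 262.92 → +263 mireds.

+263 mireds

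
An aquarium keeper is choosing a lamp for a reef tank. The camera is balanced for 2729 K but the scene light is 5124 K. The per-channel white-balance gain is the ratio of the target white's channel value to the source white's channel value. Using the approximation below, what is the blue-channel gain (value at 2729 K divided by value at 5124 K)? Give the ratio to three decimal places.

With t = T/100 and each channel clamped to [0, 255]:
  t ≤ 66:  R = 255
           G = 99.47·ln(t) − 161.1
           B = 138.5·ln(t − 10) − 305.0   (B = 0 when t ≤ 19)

0.427

At 5124 K (t = 51.24):
  B = 138.5·ln(51.24 − 10) − 305.0 = 138.5·ln 41.24 − 305.0 = 138.5·3.7194 − 305.0 = 210.138.
At 2729 K (t = 27.29):
  B = 138.5·ln(27.29 − 10) − 305.0 = 138.5·ln 17.29 − 305.0 = 138.5·2.8501 − 305.0 = 89.743.
Gain = 89.743 / 210.138 = 0.4271 → 0.427.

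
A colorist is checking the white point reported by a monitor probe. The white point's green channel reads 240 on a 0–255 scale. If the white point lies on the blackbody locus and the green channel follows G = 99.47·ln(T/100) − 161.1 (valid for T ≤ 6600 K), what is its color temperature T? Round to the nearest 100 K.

ln t = (240 + 161.1) / 99.47 = 4.0324.
t = e^4.0324 = 56.394.
T = 100·t = 5639 K → 5600 K to the nearest 100 K.

5600 K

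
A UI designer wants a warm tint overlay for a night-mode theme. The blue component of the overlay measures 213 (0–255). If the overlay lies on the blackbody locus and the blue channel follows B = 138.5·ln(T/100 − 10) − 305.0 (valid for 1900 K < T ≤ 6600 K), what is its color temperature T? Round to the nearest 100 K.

5200 K

ln(t − 10) = (213 + 305.0) / 138.5 = 3.7401.
t − 10 = e^3.7401 = 42.101, so t = 52.101.
T = 100·t = 5210 K → 5200 K to the nearest 100 K.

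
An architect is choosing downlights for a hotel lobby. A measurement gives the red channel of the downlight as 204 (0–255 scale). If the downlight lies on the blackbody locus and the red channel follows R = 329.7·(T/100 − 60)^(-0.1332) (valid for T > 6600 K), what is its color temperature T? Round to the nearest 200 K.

9600 K

(t − 60)^(-0.1332) = 204/329.7 = 0.61874.
t − 60 = 0.61874^(1/-0.1332) = 0.61874^(-7.508) = 36.748, so t = 96.748.
T = 100·t = 9675 K → 9600 K to the nearest 200 K.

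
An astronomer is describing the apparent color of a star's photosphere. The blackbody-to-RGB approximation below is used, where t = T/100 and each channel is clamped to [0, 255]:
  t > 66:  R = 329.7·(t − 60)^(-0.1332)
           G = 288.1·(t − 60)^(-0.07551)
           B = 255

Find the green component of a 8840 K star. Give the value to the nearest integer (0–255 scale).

224

t = 8840/100 = 88.4; the t > 66 branch applies.
G = 288.1·(88.4 − 60)^(-0.07551) = 288.1·28.4^(-0.07551) = 288.1·0.77671 = 223.771.
Rounded: 224.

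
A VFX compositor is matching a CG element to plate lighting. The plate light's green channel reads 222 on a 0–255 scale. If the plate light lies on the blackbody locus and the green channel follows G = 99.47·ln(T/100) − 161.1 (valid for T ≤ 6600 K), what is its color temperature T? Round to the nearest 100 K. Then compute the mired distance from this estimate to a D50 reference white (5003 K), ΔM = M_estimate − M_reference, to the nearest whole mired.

+13 mireds

ln t = (222 + 161.1) / 99.47 = 3.8514.
t = e^3.8514 = 47.059.
T = 100·t = 4706 K → 4700 K to the nearest 100 K.
M_estimate = 10⁶/4700 = 212.77; M_reference = 10⁶/5003 = 199.88.
ΔM = 212.77 − 199.88 = 12.89 → +13 mireds.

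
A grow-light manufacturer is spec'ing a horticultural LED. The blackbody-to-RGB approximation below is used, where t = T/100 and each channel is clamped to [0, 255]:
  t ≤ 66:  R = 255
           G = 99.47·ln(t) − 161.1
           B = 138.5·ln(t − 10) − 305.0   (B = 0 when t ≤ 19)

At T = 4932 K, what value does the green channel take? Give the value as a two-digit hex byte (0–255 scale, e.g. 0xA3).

t = 4932/100 = 49.32; the t ≤ 66 branch applies.
G = 99.47·ln 49.32 − 161.1 = 99.47·3.8983 − 161.1 = 226.667.
Rounded: 227; in hex, 0xE3.

0xE3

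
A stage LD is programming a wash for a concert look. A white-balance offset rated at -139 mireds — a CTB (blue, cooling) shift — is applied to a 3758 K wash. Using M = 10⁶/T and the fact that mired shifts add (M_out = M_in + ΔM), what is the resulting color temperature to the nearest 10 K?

7870 K

M_in = 10⁶/3758 = 266.10 mireds.
M_out = 266.10 + (-139) = 127.10 mireds.
T_out = 10⁶/127.10 = 7867.9 K → 7870 K.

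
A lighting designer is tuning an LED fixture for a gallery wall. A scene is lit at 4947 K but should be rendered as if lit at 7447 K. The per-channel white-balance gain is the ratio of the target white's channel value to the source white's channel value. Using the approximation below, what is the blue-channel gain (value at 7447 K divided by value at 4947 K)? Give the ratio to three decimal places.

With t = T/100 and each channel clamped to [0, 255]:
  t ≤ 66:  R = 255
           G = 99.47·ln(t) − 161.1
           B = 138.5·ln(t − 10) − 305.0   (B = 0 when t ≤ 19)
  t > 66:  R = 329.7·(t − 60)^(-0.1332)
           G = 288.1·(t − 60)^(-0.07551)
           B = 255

At 4947 K (t = 49.47):
  B = 138.5·ln(49.47 − 10) − 305.0 = 138.5·ln 39.47 − 305.0 = 138.5·3.6755 − 305.0 = 204.062.
At 7447 K (t = 74.47):
  B = 255 by definition for t > 66.
Gain = 255.000 / 204.062 = 1.2496 → 1.250.

1.250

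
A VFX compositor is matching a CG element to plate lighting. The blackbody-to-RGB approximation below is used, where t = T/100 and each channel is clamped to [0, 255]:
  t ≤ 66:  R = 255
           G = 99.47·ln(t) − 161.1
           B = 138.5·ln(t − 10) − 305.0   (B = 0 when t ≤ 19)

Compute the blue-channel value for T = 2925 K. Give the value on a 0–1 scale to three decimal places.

0.410

t = 2925/100 = 29.25; the t ≤ 66 branch applies.
B = 138.5·ln(29.25 − 10) − 305.0 = 138.5·ln 19.25 − 305.0 = 138.5·2.9575 − 305.0 = 104.615.
On a 0–1 scale: 104.615/255 = 0.4103 → 0.410.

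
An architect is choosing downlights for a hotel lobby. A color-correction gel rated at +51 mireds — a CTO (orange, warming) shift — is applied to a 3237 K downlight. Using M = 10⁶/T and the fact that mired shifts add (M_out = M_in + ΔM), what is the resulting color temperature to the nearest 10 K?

2780 K

M_in = 10⁶/3237 = 308.93 mireds.
M_out = 308.93 + (+51) = 359.93 mireds.
T_out = 10⁶/359.93 = 2778.3 K → 2780 K.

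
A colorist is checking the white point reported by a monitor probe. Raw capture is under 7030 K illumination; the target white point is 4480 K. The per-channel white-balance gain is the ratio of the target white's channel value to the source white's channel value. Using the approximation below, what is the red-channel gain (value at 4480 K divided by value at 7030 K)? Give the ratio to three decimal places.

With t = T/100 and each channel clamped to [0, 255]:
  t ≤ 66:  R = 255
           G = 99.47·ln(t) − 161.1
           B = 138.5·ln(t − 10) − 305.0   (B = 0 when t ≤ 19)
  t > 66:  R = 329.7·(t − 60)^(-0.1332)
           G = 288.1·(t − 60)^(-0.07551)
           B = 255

At 7030 K (t = 70.3):
  R = 329.7·(70.3 − 60)^(-0.1332) = 329.7·10.3^(-0.1332) = 329.7·0.73298 = 241.662.
At 4480 K (t = 44.8):
  R = 255 by definition for t ≤ 66.
Gain = 255.000 / 241.662 = 1.0552 → 1.055.

1.055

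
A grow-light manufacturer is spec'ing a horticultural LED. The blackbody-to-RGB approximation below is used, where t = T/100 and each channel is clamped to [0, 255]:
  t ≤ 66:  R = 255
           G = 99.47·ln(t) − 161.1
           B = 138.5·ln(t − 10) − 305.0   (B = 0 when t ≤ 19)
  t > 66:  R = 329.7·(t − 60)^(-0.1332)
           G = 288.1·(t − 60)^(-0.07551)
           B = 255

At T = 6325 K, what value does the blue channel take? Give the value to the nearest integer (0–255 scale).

t = 6325/100 = 63.25; the t ≤ 66 branch applies.
B = 138.5·ln(63.25 − 10) − 305.0 = 138.5·ln 53.25 − 305.0 = 138.5·3.9750 − 305.0 = 245.537.
Rounded: 246.

246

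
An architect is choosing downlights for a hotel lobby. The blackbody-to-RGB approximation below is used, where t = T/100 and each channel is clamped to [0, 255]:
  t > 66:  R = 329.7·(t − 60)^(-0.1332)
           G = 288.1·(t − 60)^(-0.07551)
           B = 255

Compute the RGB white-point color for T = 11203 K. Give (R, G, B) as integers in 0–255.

t = 11203/100 = 112.03; the t > 66 branch applies.
R = 329.7·(112.03 − 60)^(-0.1332) = 329.7·52.03^(-0.1332) = 329.7·0.59074 = 194.766.
G = 288.1·(112.03 − 60)^(-0.07551) = 288.1·52.03^(-0.07551) = 288.1·0.74200 = 213.771.
B = 255 by definition for t > 66.
Rounded: (195, 214, 255).

(195, 214, 255)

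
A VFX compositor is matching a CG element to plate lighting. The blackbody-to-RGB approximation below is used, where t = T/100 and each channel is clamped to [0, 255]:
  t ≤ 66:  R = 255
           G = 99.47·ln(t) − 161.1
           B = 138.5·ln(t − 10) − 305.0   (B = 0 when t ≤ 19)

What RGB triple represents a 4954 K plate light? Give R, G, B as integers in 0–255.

R=255, G=227, B=204

t = 4954/100 = 49.54; the t ≤ 66 branch applies.
R = 255 by definition for t ≤ 66.
G = 99.47·ln 49.54 − 161.1 = 99.47·3.9028 − 161.1 = 227.110.
B = 138.5·ln(49.54 − 10) − 305.0 = 138.5·ln 39.54 − 305.0 = 138.5·3.6773 − 305.0 = 204.308.
Rounded: (255, 227, 204).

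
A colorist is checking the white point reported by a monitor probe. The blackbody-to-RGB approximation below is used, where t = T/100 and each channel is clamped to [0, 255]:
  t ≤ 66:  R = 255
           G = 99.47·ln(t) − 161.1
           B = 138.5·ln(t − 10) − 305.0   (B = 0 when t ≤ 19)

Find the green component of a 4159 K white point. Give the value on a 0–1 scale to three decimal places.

t = 4159/100 = 41.59; the t ≤ 66 branch applies.
G = 99.47·ln 41.59 − 161.1 = 99.47·3.7279 − 161.1 = 209.710.
On a 0–1 scale: 209.710/255 = 0.8224 → 0.822.

0.822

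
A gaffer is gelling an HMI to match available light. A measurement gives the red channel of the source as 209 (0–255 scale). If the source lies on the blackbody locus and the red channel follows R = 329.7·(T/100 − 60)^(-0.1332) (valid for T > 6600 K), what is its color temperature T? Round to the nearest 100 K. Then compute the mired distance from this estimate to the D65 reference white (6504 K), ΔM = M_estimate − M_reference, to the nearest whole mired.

(t − 60)^(-0.1332) = 209/329.7 = 0.63391.
t − 60 = 0.63391^(1/-0.1332) = 0.63391^(-7.508) = 30.639, so t = 90.639.
T = 100·t = 9064 K → 9100 K to the nearest 100 K.
M_estimate = 10⁶/9100 = 109.89; M_reference = 10⁶/6504 = 153.75.
ΔM = 109.89 − 153.75 = -43.86 → -44 mireds.

-44 mireds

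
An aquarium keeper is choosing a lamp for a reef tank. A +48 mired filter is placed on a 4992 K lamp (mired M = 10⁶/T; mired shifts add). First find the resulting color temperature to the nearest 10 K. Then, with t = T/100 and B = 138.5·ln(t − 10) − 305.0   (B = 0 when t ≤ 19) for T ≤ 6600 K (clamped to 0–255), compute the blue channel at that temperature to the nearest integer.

M_in = 10⁶/4992 = 200.32; M_out = 200.32 + (+48) = 248.32.
T_out = 10⁶/248.32 = 4027.1 K → 4030 K; t = 40.3.
B = 138.5·ln(40.3 − 10) − 305.0 = 138.5·ln 30.3 − 305.0 = 138.5·3.4111 − 305.0 = 167.444.
Rounded: 167.

167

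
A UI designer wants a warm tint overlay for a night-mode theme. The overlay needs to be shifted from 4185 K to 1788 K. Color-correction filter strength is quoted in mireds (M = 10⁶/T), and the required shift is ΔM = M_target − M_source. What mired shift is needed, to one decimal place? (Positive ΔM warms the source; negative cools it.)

+320.3 mireds

M_source = 10⁶/4185 = 238.949; M_target = 10⁶/1788 = 559.284.
ΔM = 559.284 − 238.949 = 320.335 → +320.3 mireds, a warming shift.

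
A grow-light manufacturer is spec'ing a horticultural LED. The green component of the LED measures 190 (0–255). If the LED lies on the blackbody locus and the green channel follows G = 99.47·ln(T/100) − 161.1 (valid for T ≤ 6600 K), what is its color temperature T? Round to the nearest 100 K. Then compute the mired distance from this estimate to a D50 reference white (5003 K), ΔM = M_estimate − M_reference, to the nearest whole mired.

+94 mireds

ln t = (190 + 161.1) / 99.47 = 3.5297.
t = e^3.5297 = 34.114.
T = 100·t = 3411 K → 3400 K to the nearest 100 K.
M_estimate = 10⁶/3400 = 294.12; M_reference = 10⁶/5003 = 199.88.
ΔM = 294.12 − 199.88 = 94.24 → +94 mireds.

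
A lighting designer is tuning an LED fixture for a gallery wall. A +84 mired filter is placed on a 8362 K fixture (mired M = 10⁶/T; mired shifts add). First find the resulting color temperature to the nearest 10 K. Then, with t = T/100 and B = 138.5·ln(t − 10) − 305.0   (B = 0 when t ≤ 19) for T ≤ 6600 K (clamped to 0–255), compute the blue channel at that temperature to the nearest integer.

M_in = 10⁶/8362 = 119.59; M_out = 119.59 + (+84) = 203.59.
T_out = 10⁶/203.59 = 4911.9 K → 4910 K; t = 49.1.
B = 138.5·ln(49.1 − 10) − 305.0 = 138.5·ln 39.1 − 305.0 = 138.5·3.6661 − 305.0 = 202.758.
Rounded: 203.

203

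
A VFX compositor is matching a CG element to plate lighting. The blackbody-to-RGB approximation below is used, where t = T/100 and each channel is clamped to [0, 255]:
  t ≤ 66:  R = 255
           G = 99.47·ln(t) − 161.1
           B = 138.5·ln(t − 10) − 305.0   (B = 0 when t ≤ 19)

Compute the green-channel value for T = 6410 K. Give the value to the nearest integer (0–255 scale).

253

t = 6410/100 = 64.1; the t ≤ 66 branch applies.
G = 99.47·ln 64.1 − 161.1 = 99.47·4.1604 − 161.1 = 252.739.
Rounded: 253.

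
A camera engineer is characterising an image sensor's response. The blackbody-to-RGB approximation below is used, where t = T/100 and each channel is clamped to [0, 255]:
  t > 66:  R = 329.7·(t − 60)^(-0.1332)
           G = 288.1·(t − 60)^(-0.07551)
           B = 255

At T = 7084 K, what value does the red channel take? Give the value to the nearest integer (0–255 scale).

t = 7084/100 = 70.84; the t > 66 branch applies.
R = 329.7·(70.84 − 60)^(-0.1332) = 329.7·10.84^(-0.1332) = 329.7·0.72800 = 240.023.
Rounded: 240.

240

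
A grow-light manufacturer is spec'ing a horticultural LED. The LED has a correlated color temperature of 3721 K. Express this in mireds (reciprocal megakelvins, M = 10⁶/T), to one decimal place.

268.7 mireds

M = 10⁶ / 3721 = 268.745 → 268.7 mireds.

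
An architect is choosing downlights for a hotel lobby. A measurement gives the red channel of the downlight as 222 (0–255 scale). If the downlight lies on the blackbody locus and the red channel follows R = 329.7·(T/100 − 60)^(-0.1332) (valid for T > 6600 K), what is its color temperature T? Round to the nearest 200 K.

(t − 60)^(-0.1332) = 222/329.7 = 0.67334.
t − 60 = 0.67334^(1/-0.1332) = 0.67334^(-7.508) = 19.478, so t = 79.478.
T = 100·t = 7948 K → 8000 K to the nearest 200 K.

8000 K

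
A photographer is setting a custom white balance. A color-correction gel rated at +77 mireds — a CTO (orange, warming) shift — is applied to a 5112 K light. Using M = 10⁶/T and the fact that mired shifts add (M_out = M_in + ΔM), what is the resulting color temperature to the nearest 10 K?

M_in = 10⁶/5112 = 195.62 mireds.
M_out = 195.62 + (+77) = 272.62 mireds.
T_out = 10⁶/272.62 = 3668.1 K → 3670 K.

3670 K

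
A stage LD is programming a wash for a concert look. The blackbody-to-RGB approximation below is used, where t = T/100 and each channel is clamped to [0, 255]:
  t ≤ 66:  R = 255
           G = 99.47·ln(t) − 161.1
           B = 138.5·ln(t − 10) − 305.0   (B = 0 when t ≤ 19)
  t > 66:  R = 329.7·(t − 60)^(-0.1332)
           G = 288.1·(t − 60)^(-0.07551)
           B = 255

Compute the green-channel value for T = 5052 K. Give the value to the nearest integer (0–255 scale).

t = 5052/100 = 50.52; the t ≤ 66 branch applies.
G = 99.47·ln 50.52 − 161.1 = 99.47·3.9224 − 161.1 = 229.058.
Rounded: 229.

229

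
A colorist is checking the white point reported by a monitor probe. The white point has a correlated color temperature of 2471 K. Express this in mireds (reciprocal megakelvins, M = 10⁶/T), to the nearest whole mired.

M = 10⁶ / 2471 = 404.694 → 405 mireds.

405 mireds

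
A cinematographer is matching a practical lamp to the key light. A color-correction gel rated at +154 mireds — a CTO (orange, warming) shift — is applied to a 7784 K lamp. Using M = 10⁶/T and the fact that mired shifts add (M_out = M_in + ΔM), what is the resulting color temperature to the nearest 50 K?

M_in = 10⁶/7784 = 128.47 mireds.
M_out = 128.47 + (+154) = 282.47 mireds.
T_out = 10⁶/282.47 = 3540.2 K → 3550 K.

3550 K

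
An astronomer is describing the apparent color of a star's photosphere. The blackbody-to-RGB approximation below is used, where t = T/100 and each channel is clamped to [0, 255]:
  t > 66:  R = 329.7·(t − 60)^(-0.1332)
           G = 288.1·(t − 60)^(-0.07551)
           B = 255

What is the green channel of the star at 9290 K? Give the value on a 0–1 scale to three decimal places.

t = 9290/100 = 92.9; the t > 66 branch applies.
G = 288.1·(92.9 − 60)^(-0.07551) = 288.1·32.9^(-0.07551) = 288.1·0.76813 = 221.299.
On a 0–1 scale: 221.299/255 = 0.8678 → 0.868.

0.868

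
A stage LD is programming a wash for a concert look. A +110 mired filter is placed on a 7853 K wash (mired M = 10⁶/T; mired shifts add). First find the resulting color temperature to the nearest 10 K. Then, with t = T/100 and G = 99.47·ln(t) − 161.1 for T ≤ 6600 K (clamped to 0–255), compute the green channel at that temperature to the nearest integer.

M_in = 10⁶/7853 = 127.34; M_out = 127.34 + (+110) = 237.34.
T_out = 10⁶/237.34 = 4213.4 K → 4210 K; t = 42.1.
G = 99.47·ln 42.1 − 161.1 = 99.47·3.7400 − 161.1 = 210.923.
Rounded: 211.

211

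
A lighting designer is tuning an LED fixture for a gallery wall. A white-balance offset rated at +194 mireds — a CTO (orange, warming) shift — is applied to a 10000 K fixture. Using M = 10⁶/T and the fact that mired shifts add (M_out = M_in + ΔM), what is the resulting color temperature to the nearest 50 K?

3400 K

M_in = 10⁶/10000 = 100.00 mireds.
M_out = 100.00 + (+194) = 294.00 mireds.
T_out = 10⁶/294.00 = 3401.4 K → 3400 K.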